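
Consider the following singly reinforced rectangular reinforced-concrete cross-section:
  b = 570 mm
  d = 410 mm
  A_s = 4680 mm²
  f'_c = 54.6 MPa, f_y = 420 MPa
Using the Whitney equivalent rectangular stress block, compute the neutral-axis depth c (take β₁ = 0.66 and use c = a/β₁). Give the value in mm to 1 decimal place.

T = A_s f_y = 4680 × 420 = 1965600 N = 1965.6 kN.
Setting C = 0.85 f'_c a b equal to T: a = 1965600/(0.85 × 54.6 × 570) = 74.303 mm.
With β₁ = 0.66, c = a/β₁ = 74.303/0.66 = 112.6 mm.

c ≈ 112.6 mm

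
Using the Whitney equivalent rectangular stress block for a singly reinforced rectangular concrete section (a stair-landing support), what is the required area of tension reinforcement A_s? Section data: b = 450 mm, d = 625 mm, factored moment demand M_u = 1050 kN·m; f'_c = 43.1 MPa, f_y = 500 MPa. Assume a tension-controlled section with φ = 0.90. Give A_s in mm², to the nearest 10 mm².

A_s ≈ 4150 mm²

M_n = M_u/φ = 1050/0.90 = 1166.67 kN·m.
With M_n = 0.85 f'_c a b (d − a/2), solve the quadratic for a:
a = d − √(d² − 2M_n/(0.85 f'_c b)) = 625 − √(625² − 2 × 1166.67×10⁶/(0.85 × 43.1 × 450)) = 125.91 mm.
A_s = 0.85 f'_c a b / f_y = 0.85 × 43.1 × 125.91 × 450 / 500 = 4151.4 mm².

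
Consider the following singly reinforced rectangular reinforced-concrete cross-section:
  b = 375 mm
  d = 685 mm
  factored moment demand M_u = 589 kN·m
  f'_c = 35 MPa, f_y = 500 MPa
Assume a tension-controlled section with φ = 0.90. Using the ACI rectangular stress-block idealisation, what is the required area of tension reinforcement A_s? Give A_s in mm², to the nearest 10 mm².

M_n = M_u/φ = 589/0.90 = 654.444 kN·m.
With M_n = 0.85 f'_c a b (d − a/2), solve the quadratic for a:
a = d − √(d² − 2M_n/(0.85 f'_c b)) = 685 − √(685² − 2 × 654.444×10⁶/(0.85 × 35 × 375)) = 91.79 mm.
A_s = 0.85 f'_c a b / f_y = 0.85 × 35 × 91.79 × 375 / 500 = 2048.1 mm².

A_s ≈ 2050 mm²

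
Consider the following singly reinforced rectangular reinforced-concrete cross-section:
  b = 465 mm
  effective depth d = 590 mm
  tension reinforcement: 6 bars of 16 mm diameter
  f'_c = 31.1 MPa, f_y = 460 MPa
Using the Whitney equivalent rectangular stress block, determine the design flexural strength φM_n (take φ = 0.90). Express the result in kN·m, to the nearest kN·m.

φM_n ≈ 283 kN·m

A_s = 6 × 201 = 1206 mm².
T = A_s f_y = 1206 × 460 = 554760 N = 554.76 kN.
From C = T: a = T/(0.85 f'_c b) = 554760/(0.85 × 31.1 × 465) = 45.13 mm.
M_n = T(d − a/2) = 554.76 kN × (590 − 22.565) mm = 314.79 kN·m.
φM_n = 0.90 × 314.79 = 283.31 kN·m.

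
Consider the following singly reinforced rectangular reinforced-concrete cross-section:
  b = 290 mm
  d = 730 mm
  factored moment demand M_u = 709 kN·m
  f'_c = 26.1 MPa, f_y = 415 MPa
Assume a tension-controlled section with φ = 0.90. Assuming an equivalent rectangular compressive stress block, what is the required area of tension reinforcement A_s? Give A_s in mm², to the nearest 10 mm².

M_n = M_u/φ = 709/0.90 = 787.778 kN·m.
With M_n = 0.85 f'_c a b (d − a/2), solve the quadratic for a:
a = d − √(d² − 2M_n/(0.85 f'_c b)) = 730 − √(730² − 2 × 787.778×10⁶/(0.85 × 26.1 × 290)) = 193.34 mm.
A_s = 0.85 f'_c a b / f_y = 0.85 × 26.1 × 193.34 × 290 / 415 = 2997.3 mm².

A_s ≈ 3000 mm²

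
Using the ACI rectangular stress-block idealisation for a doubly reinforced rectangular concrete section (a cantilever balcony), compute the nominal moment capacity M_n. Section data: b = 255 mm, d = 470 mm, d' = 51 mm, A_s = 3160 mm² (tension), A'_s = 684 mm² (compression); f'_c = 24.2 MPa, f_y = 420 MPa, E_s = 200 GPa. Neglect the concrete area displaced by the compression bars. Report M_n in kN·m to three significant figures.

Assume both tension and compression steel yield.
Net tension couple steel: A_s − A'_s = 2476 mm².
a = (A_s − A'_s) f_y / (0.85 f'_c b) = 1039920/(0.85 × 24.2 × 255) = 198.26 mm.
c = a/β₁ = 198.26/0.85 = 233.25 mm; ε'_s = 0.003(c − d')/c = 0.0023 ≥ f_y/E_s = 0.0021, so compression steel does yield.
M_n = (A_s − A'_s) f_y (d − a/2) + A'_s f_y (d − d') = [1039920 × (470 − 99.13) + 287280 × (470 − 51)] × 10⁻⁶ = 385.68 + 120.37 = 506.05 kN·m.

M_n ≈ 506 kN·m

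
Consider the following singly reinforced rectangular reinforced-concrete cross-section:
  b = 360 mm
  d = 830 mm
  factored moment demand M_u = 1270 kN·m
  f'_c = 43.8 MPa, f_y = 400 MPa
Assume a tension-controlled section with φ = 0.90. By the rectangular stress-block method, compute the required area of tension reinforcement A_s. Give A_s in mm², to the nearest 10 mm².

M_n = M_u/φ = 1270/0.90 = 1411.11 kN·m.
With M_n = 0.85 f'_c a b (d − a/2), solve the quadratic for a:
a = d − √(d² − 2M_n/(0.85 f'_c b)) = 830 − √(830² − 2 × 1411.11×10⁶/(0.85 × 43.8 × 360)) = 138.39 mm.
A_s = 0.85 f'_c a b / f_y = 0.85 × 43.8 × 138.39 × 360 / 400 = 4637.0 mm².

A_s ≈ 4640 mm²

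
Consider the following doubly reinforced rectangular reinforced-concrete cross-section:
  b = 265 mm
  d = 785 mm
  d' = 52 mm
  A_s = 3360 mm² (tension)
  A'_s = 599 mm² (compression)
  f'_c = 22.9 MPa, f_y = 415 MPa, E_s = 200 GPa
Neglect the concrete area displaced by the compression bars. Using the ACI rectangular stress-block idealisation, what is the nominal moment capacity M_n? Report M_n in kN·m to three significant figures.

M_n ≈ 954 kN·m

Assume both tension and compression steel yield.
Net tension couple steel: A_s − A'_s = 2761 mm².
a = (A_s − A'_s) f_y / (0.85 f'_c b) = 1145815/(0.85 × 22.9 × 265) = 222.13 mm.
c = a/β₁ = 222.13/0.85 = 261.33 mm; ε'_s = 0.003(c − d')/c = 0.0024 ≥ f_y/E_s = 0.0021, so compression steel does yield.
M_n = (A_s − A'_s) f_y (d − a/2) + A'_s f_y (d − d') = [1145815 × (785 − 111.065) + 248585 × (785 − 52)] × 10⁻⁶ = 772.20 + 182.21 = 954.41 kN·m.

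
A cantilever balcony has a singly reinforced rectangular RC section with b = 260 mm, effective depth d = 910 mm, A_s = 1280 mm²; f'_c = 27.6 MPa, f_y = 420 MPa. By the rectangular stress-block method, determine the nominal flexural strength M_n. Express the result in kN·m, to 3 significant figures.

M_n ≈ 466 kN·m

T = A_s f_y = 1280 × 420 = 537600 N = 537.6 kN.
From C = T: a = T/(0.85 f'_c b) = 537600/(0.85 × 27.6 × 260) = 88.14 mm.
M_n = T(d − a/2) = 537.6 kN × (910 − 44.07) mm = 465.52 kN·m.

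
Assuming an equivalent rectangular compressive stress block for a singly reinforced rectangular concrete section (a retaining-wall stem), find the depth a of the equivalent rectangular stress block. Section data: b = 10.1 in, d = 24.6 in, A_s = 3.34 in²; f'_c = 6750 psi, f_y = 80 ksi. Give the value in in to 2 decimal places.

a ≈ 4.61 in

T = A_s f_y = 3.34 × 80 = 267.2 kips.
a = T/(0.85 f'_c b) = 267.2/(0.85 × 6.75 × 10.1) = 4.61 in.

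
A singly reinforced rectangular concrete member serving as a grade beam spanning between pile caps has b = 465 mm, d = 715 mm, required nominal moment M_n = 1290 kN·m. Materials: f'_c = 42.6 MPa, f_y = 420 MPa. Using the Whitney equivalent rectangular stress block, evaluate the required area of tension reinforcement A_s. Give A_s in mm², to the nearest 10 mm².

A_s ≈ 4680 mm²

With M_n = 0.85 f'_c a b (d − a/2), solve the quadratic for a:
a = d − √(d² − 2M_n/(0.85 f'_c b)) = 715 − √(715² − 2 × 1290×10⁶/(0.85 × 42.6 × 465)) = 116.67 mm.
A_s = 0.85 f'_c a b / f_y = 0.85 × 42.6 × 116.67 × 465 / 420 = 4677.3 mm².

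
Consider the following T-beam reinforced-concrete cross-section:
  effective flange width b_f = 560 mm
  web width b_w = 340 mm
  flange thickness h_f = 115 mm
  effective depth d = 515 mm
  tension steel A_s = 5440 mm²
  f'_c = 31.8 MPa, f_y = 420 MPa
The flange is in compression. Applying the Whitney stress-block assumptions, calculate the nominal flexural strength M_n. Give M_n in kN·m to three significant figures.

M_n ≈ 998 kN·m

Tension: T = A_s f_y = 5440 × 420 = 2284800 N.
Try a within the flange: a = T/(0.85 f'_c b_f) = 2284800/(0.85 × 31.8 × 560) = 150.94 mm.
a = 150.94 > h_f = 115 mm: the block extends into the web. Split into flange-overhang and web parts.
C_f = 0.85 f'_c (b_f − b_w) h_f = 0.85 × 31.8 × (560 − 340) × 115 = 683859 N.
Remaining web compression depth: a_w = (T − C_f)/(0.85 f'_c b_w) = (2284800 − 683859)/(0.85 × 31.8 × 340) = 174.20 mm.
M_n = C_f(d − h_f/2) + (T − C_f)(d − a_w/2) = 683859 × (515 − 57.5) + 1600941 × (515 − 87.1) = 312.87 + 685.04 = 997.91 × 10⁶ N·mm.
M_n = 997.91 kN·m.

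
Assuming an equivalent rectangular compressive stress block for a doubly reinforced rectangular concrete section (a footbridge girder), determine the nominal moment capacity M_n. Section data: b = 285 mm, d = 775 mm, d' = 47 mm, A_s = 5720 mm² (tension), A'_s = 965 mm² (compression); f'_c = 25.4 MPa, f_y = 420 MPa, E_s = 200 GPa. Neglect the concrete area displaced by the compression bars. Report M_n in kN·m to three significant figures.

M_n ≈ 1520 kN·m

Assume both tension and compression steel yield.
Net tension couple steel: A_s − A'_s = 4755 mm².
a = (A_s − A'_s) f_y / (0.85 f'_c b) = 1997100/(0.85 × 25.4 × 285) = 324.57 mm.
c = a/β₁ = 324.57/0.85 = 381.85 mm; ε'_s = 0.003(c − d')/c = 0.0026 ≥ f_y/E_s = 0.0021, so compression steel does yield.
M_n = (A_s − A'_s) f_y (d − a/2) + A'_s f_y (d − d') = [1997100 × (775 − 162.285) + 405300 × (775 − 47)] × 10⁻⁶ = 1223.65 + 295.06 = 1518.71 kN·m.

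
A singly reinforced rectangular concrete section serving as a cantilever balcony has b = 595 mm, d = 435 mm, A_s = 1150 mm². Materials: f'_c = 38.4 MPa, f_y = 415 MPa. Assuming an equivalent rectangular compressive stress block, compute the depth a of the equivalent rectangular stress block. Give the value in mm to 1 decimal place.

a ≈ 24.6 mm

T = A_s f_y = 1150 × 415 = 477250 N = 477.25 kN.
Setting C = 0.85 f'_c a b equal to T: a = 477250/(0.85 × 38.4 × 595) = 24.6 mm.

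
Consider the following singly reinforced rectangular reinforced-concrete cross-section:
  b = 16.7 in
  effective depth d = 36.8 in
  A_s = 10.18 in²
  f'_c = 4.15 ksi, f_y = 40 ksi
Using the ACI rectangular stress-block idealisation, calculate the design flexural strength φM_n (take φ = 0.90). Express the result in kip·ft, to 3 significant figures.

T = A_s f_y = 10.18 × 40 = 407.2 kips.
a = T/(0.85 f'_c b) = 407.2/(0.85 × 4.15 × 16.7) = 6.912 in.
M_n = T(d − a/2) = 407.2 × (36.8 − 3.456) = 13577.7 kip·in = 13577.7/12 = 1131.48 kip·ft.
φM_n = 0.90 × 1131.48 = 1018.33 kip·ft.

φM_n ≈ 1020 kip·ft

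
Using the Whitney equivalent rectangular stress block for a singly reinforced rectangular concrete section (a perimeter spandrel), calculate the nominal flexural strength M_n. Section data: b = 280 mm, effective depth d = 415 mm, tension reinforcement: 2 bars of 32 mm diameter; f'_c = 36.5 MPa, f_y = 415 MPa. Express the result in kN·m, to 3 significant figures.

A_s = 2 × 804 = 1608 mm².
T = A_s f_y = 1608 × 415 = 667320 N = 667.32 kN.
From C = T: a = T/(0.85 f'_c b) = 667320/(0.85 × 36.5 × 280) = 76.82 mm.
M_n = T(d − a/2) = 667.32 kN × (415 − 38.41) mm = 251.31 kN·m.

M_n ≈ 251 kN·m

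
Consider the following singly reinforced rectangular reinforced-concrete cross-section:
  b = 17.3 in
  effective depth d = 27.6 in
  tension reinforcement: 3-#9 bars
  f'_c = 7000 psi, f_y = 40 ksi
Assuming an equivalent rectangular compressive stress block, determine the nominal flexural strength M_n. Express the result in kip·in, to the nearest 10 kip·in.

M_n ≈ 3240 kip·in

A_s = 3 × 1 = 3 in².
T = A_s f_y = 3 × 40 = 120 kips.
a = T/(0.85 f'_c b) = 120/(0.85 × 7 × 17.3) = 1.166 in.
M_n = T(d − a/2) = 120 × (27.6 − 0.583) = 3242.0 kip·in.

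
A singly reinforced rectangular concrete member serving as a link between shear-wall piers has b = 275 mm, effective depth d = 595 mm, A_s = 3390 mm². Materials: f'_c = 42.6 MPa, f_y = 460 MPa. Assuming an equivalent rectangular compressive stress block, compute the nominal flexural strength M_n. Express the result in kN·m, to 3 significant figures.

M_n ≈ 806 kN·m

T = A_s f_y = 3390 × 460 = 1559400 N = 1559.4 kN.
From C = T: a = T/(0.85 f'_c b) = 1559400/(0.85 × 42.6 × 275) = 156.60 mm.
M_n = T(d − a/2) = 1559.4 kN × (595 − 78.3) mm = 805.74 kN·m.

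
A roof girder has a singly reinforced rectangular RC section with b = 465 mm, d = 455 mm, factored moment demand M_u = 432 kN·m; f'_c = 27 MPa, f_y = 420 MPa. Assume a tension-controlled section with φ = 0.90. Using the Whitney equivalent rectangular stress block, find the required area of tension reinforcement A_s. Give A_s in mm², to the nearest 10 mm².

M_n = M_u/φ = 432/0.90 = 480 kN·m.
With M_n = 0.85 f'_c a b (d − a/2), solve the quadratic for a:
a = d − √(d² − 2M_n/(0.85 f'_c b)) = 455 − √(455² − 2 × 480×10⁶/(0.85 × 27 × 465)) = 112.85 mm.
A_s = 0.85 f'_c a b / f_y = 0.85 × 27 × 112.85 × 465 / 420 = 2867.4 mm².

A_s ≈ 2870 mm²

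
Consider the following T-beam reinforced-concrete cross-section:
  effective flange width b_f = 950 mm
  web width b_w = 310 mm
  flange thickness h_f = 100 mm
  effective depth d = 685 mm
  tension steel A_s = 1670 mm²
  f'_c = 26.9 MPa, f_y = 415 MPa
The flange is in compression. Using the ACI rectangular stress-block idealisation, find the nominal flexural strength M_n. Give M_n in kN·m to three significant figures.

Tension: T = A_s f_y = 1670 × 415 = 693050 N.
Try a within the flange: a = T/(0.85 f'_c b_f) = 693050/(0.85 × 26.9 × 950) = 31.91 mm.
Since a = 31.91 ≤ h_f = 100 mm, the stress block lies entirely in the flange; analyse as a rectangular beam of width b_f.
M_n = T(d − a/2) = 693050 × (685 − 15.955) = 463.68 × 10⁶ N·mm.
M_n = 463.68 kN·m.

M_n ≈ 464 kN·m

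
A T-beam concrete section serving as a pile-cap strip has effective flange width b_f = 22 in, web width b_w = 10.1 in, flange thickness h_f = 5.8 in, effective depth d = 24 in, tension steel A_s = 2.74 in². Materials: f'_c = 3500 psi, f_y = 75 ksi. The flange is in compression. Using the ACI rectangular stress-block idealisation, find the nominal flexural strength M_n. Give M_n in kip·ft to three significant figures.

Tension: T = A_s f_y = 2.74 × 75 = 205.5 kips.
Try a within the flange: a = T/(0.85 f'_c b_f) = 205.5/(0.85 × 3.5 × 22) = 3.140 in.
Since a = 3.140 ≤ h_f = 5.8 in, the stress block lies entirely in the flange; analyse as a rectangular beam of width b_f.
M_n = T(d − a/2) = 205.5 × (24 − 1.57) = 4609.4 kip·in.
M_n = 4609.4/12 = 384.12 kip·ft.

M_n ≈ 384 kip·ft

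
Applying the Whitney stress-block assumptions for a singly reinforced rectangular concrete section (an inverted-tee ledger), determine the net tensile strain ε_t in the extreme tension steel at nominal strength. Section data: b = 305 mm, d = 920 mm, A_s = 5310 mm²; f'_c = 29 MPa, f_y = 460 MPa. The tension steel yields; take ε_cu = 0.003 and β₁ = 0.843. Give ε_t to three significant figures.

a = A_s f_y/(0.85 f'_c b) = 324.89 mm.
β₁ = 0.843, so c = a/β₁ = 324.89/0.843 = 385.40 mm.
From the linear strain diagram with ε_cu = 0.003: ε_t = 0.003 (d − c)/c = 0.003 × (920 − 385.40)/385.40 = 0.00416.
ε_t is between 0.004 and 0.005 — transition zone.

ε_t ≈ 0.00416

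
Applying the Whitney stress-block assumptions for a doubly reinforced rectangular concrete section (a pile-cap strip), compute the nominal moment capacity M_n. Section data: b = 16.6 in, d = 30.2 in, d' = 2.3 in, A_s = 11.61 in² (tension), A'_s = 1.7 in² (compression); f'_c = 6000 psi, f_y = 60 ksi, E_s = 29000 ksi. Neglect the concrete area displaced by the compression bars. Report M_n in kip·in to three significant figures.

M_n ≈ 18700 kip·in

Assume both steels yield.
a = (A_s − A'_s) f_y/(0.85 f'_c b) = (11.61 − 1.7) × 60/(0.85 × 6 × 16.6) = 7.023 in.
c = a/β₁ = 7.023/0.75 = 9.364 in; ε'_s = 0.003(c − d')/c = 0.0023 ≥ ε_y = 0.0021, so the compression steel yields.
M_n = (A_s − A'_s) f_y (d − a/2) + A'_s f_y (d − d') = 594.6 × (30.2 − 3.5115) + 102 × (30.2 − 2.3) = 15869.0 + 2845.8 = 18714.8 kip·in.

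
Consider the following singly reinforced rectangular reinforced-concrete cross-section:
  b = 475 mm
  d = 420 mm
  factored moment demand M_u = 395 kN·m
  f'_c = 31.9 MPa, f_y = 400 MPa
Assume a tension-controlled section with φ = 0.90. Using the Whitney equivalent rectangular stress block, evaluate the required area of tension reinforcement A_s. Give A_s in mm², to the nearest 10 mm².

A_s ≈ 2930 mm²

M_n = M_u/φ = 395/0.90 = 438.889 kN·m.
With M_n = 0.85 f'_c a b (d − a/2), solve the quadratic for a:
a = d − √(d² − 2M_n/(0.85 f'_c b)) = 420 − √(420² − 2 × 438.889×10⁶/(0.85 × 31.9 × 475)) = 90.99 mm.
A_s = 0.85 f'_c a b / f_y = 0.85 × 31.9 × 90.99 × 475 / 400 = 2929.8 mm².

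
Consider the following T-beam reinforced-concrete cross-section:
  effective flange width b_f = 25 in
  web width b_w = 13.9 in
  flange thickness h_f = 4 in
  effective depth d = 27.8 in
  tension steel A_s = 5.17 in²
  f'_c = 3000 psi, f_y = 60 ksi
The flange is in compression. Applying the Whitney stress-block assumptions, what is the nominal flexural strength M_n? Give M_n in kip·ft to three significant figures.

Tension: T = A_s f_y = 5.17 × 60 = 310.2 kips.
Try a within the flange: a = T/(0.85 f'_c b_f) = 310.2/(0.85 × 3 × 25) = 4.866 in.
a = 4.866 > h_f = 4 in: the block extends into the web. Split into flange-overhang and web parts.
C_f = 0.85 f'_c (b_f − b_w) h_f = 0.85 × 3 × (25 − 13.9) × 4 = 113.2 kips.
Remaining web compression depth: a_w = (T − C_f)/(0.85 f'_c b_w) = (310.2 − 113.2)/(0.85 × 3 × 13.9) = 5.558 in.
M_n = C_f(d − h_f/2) + (T − C_f)(d − a_w/2) = 113.2 × (27.8 − 2) + 197 × (27.8 − 2.779) = 2920.6 + 4929.1 = 7849.7 kip·in.
M_n = 7849.7/12 = 654.14 kip·ft.

M_n ≈ 654 kip·ft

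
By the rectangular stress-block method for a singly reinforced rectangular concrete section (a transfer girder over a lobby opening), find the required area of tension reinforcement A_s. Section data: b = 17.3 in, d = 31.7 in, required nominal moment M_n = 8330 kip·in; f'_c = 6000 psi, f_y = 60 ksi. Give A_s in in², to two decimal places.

From M_n = 0.85 f'_c a b (d − a/2):
a = d − √(d² − 2M_n/(0.85 f'_c b)) = 31.7 − √(31.7² − 2 × 8330/(0.85 × 6 × 17.3)) = 3.133 in.
A_s = 0.85 f'_c a b / f_y = 0.85 × 6 × 3.133 × 17.3 / 60 = 4.607 in².

A_s ≈ 4.61 in²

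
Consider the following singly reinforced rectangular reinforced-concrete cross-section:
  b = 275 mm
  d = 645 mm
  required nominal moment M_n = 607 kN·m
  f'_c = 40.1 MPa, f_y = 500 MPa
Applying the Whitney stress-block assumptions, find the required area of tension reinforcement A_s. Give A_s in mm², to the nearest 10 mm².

A_s ≈ 2060 mm²

With M_n = 0.85 f'_c a b (d − a/2), solve the quadratic for a:
a = d − √(d² − 2M_n/(0.85 f'_c b)) = 645 − √(645² − 2 × 607×10⁶/(0.85 × 40.1 × 275)) = 109.73 mm.
A_s = 0.85 f'_c a b / f_y = 0.85 × 40.1 × 109.73 × 275 / 500 = 2057.1 mm².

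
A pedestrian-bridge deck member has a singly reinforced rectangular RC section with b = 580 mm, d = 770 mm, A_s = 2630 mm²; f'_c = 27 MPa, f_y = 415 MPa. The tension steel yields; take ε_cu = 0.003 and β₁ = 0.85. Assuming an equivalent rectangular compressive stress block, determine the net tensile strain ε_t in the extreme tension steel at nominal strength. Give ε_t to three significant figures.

ε_t ≈ 0.0209

a = A_s f_y/(0.85 f'_c b) = 82.00 mm.
β₁ = 0.85, so c = a/β₁ = 82.00/0.85 = 96.47 mm.
From the linear strain diagram with ε_cu = 0.003: ε_t = 0.003 (d − c)/c = 0.003 × (770 − 96.47)/96.47 = 0.0209.
Since ε_t ≥ 0.005, the section is tension-controlled.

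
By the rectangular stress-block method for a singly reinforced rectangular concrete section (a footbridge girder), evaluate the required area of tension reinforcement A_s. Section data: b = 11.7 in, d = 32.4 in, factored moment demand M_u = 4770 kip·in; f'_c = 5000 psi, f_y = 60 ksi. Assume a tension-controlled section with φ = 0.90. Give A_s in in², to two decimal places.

M_n = M_u/φ = 4770/0.90 = 5300 kip·in.
From M_n = 0.85 f'_c a b (d − a/2):
a = d − √(d² − 2M_n/(0.85 f'_c b)) = 32.4 − √(32.4² − 2 × 5300/(0.85 × 5 × 11.7)) = 3.476 in.
A_s = 0.85 f'_c a b / f_y = 0.85 × 5 × 3.476 × 11.7 / 60 = 2.881 in².

A_s ≈ 2.88 in²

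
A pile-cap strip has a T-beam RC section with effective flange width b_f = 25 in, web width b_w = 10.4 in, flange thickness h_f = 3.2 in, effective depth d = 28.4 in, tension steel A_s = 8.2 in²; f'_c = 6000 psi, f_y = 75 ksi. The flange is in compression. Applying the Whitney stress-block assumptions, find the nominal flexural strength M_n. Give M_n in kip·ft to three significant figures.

M_n ≈ 1310 kip·ft

Tension: T = A_s f_y = 8.2 × 75 = 615 kips.
Try a within the flange: a = T/(0.85 f'_c b_f) = 615/(0.85 × 6 × 25) = 4.824 in.
a = 4.824 > h_f = 3.2 in: the block extends into the web. Split into flange-overhang and web parts.
C_f = 0.85 f'_c (b_f − b_w) h_f = 0.85 × 6 × (25 − 10.4) × 3.2 = 238.3 kips.
Remaining web compression depth: a_w = (T − C_f)/(0.85 f'_c b_w) = (615 − 238.3)/(0.85 × 6 × 10.4) = 7.102 in.
M_n = C_f(d − h_f/2) + (T − C_f)(d − a_w/2) = 238.3 × (28.4 − 1.6) + 376.7 × (28.4 − 3.551) = 6386.4 + 9360.6 = 15747.0 kip·in.
M_n = 15747.0/12 = 1312.25 kip·ft.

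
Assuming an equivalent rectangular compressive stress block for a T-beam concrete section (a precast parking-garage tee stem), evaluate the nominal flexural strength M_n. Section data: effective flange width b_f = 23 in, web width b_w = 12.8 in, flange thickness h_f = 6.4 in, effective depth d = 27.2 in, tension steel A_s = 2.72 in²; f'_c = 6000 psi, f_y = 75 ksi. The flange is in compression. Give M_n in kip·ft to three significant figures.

M_n ≈ 448 kip·ft

Tension: T = A_s f_y = 2.72 × 75 = 204 kips.
Try a within the flange: a = T/(0.85 f'_c b_f) = 204/(0.85 × 6 × 23) = 1.739 in.
Since a = 1.739 ≤ h_f = 6.4 in, the stress block lies entirely in the flange; analyse as a rectangular beam of width b_f.
M_n = T(d − a/2) = 204 × (27.2 − 0.8695) = 5371.4 kip·in.
M_n = 5371.4/12 = 447.62 kip·ft.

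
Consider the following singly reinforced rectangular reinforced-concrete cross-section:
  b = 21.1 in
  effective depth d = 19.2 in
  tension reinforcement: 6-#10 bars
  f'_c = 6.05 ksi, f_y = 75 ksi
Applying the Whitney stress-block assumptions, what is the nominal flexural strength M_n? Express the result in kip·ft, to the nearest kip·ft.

A_s = 6 × 1.27 = 7.62 in².
T = A_s f_y = 7.62 × 75 = 571.5 kips.
a = T/(0.85 f'_c b) = 571.5/(0.85 × 6.05 × 21.1) = 5.267 in.
M_n = T(d − a/2) = 571.5 × (19.2 − 2.6335) = 9467.8 kip·in = 9467.8/12 = 788.98 kip·ft.

M_n ≈ 789 kip·ft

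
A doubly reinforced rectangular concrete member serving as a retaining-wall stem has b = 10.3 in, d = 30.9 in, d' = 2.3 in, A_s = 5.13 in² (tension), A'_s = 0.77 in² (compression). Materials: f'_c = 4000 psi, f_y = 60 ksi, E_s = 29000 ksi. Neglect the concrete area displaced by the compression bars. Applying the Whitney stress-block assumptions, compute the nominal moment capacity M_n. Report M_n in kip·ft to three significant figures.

Assume both steels yield.
a = (A_s − A'_s) f_y/(0.85 f'_c b) = (5.13 − 0.77) × 60/(0.85 × 4 × 10.3) = 7.470 in.
c = a/β₁ = 7.470/0.85 = 8.788 in; ε'_s = 0.003(c − d')/c = 0.0022 ≥ ε_y = 0.0021, so the compression steel yields.
M_n = (A_s − A'_s) f_y (d − a/2) + A'_s f_y (d − d') = 261.6 × (30.9 − 3.735) + 46.2 × (30.9 − 2.3) = 7106.4 + 1321.3 = 8427.7 kip·in = 8427.7/12 = 702.31 kip·ft.

M_n ≈ 702 kip·ft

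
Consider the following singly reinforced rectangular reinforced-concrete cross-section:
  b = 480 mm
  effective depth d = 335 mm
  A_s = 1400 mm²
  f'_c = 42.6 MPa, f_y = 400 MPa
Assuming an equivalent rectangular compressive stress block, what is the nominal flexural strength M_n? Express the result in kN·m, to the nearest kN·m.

T = A_s f_y = 1400 × 400 = 560000 N = 560 kN.
From C = T: a = T/(0.85 f'_c b) = 560000/(0.85 × 42.6 × 480) = 32.22 mm.
M_n = T(d − a/2) = 560 kN × (335 − 16.11) mm = 178.58 kN·m.

M_n ≈ 179 kN·m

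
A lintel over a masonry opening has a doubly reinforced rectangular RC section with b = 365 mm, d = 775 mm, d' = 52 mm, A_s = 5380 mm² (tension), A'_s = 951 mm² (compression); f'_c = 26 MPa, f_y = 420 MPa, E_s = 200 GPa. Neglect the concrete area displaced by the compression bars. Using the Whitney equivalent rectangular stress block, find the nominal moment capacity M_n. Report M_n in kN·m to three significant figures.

Assume both tension and compression steel yield.
Net tension couple steel: A_s − A'_s = 4429 mm².
a = (A_s − A'_s) f_y / (0.85 f'_c b) = 1860180/(0.85 × 26 × 365) = 230.61 mm.
c = a/β₁ = 230.61/0.85 = 271.31 mm; ε'_s = 0.003(c − d')/c = 0.0024 ≥ f_y/E_s = 0.0021, so compression steel does yield.
M_n = (A_s − A'_s) f_y (d − a/2) + A'_s f_y (d − d') = [1860180 × (775 − 115.305) + 399420 × (775 − 52)] × 10⁻⁶ = 1227.15 + 288.78 = 1515.93 kN·m.

M_n ≈ 1520 kN·m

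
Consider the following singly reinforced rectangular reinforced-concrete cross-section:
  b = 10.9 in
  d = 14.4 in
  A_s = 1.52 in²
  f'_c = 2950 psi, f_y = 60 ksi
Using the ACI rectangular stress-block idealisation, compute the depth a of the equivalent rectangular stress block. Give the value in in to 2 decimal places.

a ≈ 3.34 in

T = A_s f_y = 1.52 × 60 = 91.2 kips.
a = T/(0.85 f'_c b) = 91.2/(0.85 × 2.95 × 10.9) = 3.34 in.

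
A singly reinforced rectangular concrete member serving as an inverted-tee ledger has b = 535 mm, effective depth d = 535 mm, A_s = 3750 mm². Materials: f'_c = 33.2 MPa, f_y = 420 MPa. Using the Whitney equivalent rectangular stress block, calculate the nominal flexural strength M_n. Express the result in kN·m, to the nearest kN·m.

M_n ≈ 760 kN·m

T = A_s f_y = 3750 × 420 = 1575000 N = 1575 kN.
From C = T: a = T/(0.85 f'_c b) = 1575000/(0.85 × 33.2 × 535) = 104.32 mm.
M_n = T(d − a/2) = 1575 kN × (535 − 52.16) mm = 760.47 kN·m.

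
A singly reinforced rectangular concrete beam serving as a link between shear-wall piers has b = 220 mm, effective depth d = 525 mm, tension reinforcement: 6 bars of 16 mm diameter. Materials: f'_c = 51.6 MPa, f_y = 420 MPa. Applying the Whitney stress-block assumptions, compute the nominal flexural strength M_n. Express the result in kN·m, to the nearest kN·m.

A_s = 6 × 201 = 1206 mm².
T = A_s f_y = 1206 × 420 = 506520 N = 506.52 kN.
From C = T: a = T/(0.85 f'_c b) = 506520/(0.85 × 51.6 × 220) = 52.49 mm.
M_n = T(d − a/2) = 506.52 kN × (525 − 26.245) mm = 252.63 kN·m.

M_n ≈ 253 kN·m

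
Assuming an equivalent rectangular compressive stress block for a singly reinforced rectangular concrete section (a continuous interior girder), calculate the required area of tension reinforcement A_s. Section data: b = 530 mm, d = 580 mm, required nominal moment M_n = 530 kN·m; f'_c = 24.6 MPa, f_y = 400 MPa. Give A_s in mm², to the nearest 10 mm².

With M_n = 0.85 f'_c a b (d − a/2), solve the quadratic for a:
a = d − √(d² − 2M_n/(0.85 f'_c b)) = 580 − √(580² − 2 × 530×10⁶/(0.85 × 24.6 × 530)) = 89.34 mm.
A_s = 0.85 f'_c a b / f_y = 0.85 × 24.6 × 89.34 × 530 / 400 = 2475.2 mm².

A_s ≈ 2480 mm²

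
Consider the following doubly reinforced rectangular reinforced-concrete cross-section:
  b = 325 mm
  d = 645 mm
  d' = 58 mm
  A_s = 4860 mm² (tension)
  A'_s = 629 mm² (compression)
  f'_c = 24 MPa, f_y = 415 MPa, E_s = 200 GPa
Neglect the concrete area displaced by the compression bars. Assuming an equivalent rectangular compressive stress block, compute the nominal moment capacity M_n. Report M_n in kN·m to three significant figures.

M_n ≈ 1050 kN·m

Assume both tension and compression steel yield.
Net tension couple steel: A_s − A'_s = 4231 mm².
a = (A_s − A'_s) f_y / (0.85 f'_c b) = 1755865/(0.85 × 24 × 325) = 264.84 mm.
c = a/β₁ = 264.84/0.85 = 311.58 mm; ε'_s = 0.003(c − d')/c = 0.0024 ≥ f_y/E_s = 0.0021, so compression steel does yield.
M_n = (A_s − A'_s) f_y (d − a/2) + A'_s f_y (d − d') = [1755865 × (645 − 132.42) + 261035 × (645 − 58)] × 10⁻⁶ = 900.02 + 153.23 = 1053.25 kN·m.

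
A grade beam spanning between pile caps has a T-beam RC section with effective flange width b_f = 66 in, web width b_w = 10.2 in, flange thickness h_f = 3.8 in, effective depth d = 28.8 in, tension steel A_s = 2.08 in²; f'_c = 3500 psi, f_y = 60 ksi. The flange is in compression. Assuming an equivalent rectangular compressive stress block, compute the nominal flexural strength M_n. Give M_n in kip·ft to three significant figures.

Tension: T = A_s f_y = 2.08 × 60 = 124.8 kips.
Try a within the flange: a = T/(0.85 f'_c b_f) = 124.8/(0.85 × 3.5 × 66) = 0.636 in.
Since a = 0.636 ≤ h_f = 3.8 in, the stress block lies entirely in the flange; analyse as a rectangular beam of width b_f.
M_n = T(d − a/2) = 124.8 × (28.8 − 0.318) = 3554.6 kip·in.
M_n = 3554.6/12 = 296.22 kip·ft.

M_n ≈ 296 kip·ft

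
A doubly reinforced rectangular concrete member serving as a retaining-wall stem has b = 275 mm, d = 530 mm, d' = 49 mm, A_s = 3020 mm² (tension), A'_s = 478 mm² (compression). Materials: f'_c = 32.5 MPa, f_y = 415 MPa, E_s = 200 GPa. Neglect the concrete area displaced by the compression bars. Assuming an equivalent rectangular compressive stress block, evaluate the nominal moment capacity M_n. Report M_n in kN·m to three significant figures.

M_n ≈ 581 kN·m

Assume both tension and compression steel yield.
Net tension couple steel: A_s − A'_s = 2542 mm².
a = (A_s − A'_s) f_y / (0.85 f'_c b) = 1054930/(0.85 × 32.5 × 275) = 138.86 mm.
c = a/β₁ = 138.86/0.818 = 169.76 mm; ε'_s = 0.003(c − d')/c = 0.0021 ≥ f_y/E_s = 0.0021, so compression steel does yield.
M_n = (A_s − A'_s) f_y (d − a/2) + A'_s f_y (d − d') = [1054930 × (530 − 69.43) + 198370 × (530 − 49)] × 10⁻⁶ = 485.87 + 95.42 = 581.29 kN·m.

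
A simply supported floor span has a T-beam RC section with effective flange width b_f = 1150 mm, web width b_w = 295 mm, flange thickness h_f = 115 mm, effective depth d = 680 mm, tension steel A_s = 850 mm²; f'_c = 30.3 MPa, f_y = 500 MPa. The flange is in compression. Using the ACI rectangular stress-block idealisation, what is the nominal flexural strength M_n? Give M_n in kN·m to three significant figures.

M_n ≈ 286 kN·m

Tension: T = A_s f_y = 850 × 500 = 425000 N.
Try a within the flange: a = T/(0.85 f'_c b_f) = 425000/(0.85 × 30.3 × 1150) = 14.35 mm.
Since a = 14.35 ≤ h_f = 115 mm, the stress block lies entirely in the flange; analyse as a rectangular beam of width b_f.
M_n = T(d − a/2) = 425000 × (680 − 7.175) = 285.95 × 10⁶ N·mm.
M_n = 285.95 kN·m.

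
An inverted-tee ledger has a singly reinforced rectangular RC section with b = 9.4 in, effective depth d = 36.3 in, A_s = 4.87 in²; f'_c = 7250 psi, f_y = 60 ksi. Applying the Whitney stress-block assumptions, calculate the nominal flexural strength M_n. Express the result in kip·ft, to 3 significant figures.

T = A_s f_y = 4.87 × 60 = 292.2 kips.
a = T/(0.85 f'_c b) = 292.2/(0.85 × 7.25 × 9.4) = 5.044 in.
M_n = T(d − a/2) = 292.2 × (36.3 − 2.522) = 9869.9 kip·in = 9869.9/12 = 822.49 kip·ft.

M_n ≈ 822 kip·ft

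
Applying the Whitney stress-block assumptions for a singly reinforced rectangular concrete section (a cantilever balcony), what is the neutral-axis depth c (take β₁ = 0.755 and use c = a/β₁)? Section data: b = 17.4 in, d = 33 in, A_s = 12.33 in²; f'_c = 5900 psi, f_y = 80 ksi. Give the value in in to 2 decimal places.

T = A_s f_y = 12.33 × 80 = 986.4 kips.
a = T/(0.85 f'_c b) = 986.4/(0.85 × 5.9 × 17.4) = 11.3040 in.
With β₁ = 0.755, c = a/β₁ = 11.3040/0.755 = 14.97 in.

c ≈ 14.97 in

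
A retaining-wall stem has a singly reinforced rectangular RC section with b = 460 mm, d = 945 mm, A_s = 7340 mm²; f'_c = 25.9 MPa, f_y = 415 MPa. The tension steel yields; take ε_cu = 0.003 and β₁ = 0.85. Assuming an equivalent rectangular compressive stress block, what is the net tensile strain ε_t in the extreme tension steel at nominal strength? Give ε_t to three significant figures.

ε_t ≈ 0.00501

a = A_s f_y/(0.85 f'_c b) = 300.79 mm.
β₁ = 0.85, so c = a/β₁ = 300.79/0.85 = 353.87 mm.
From the linear strain diagram with ε_cu = 0.003: ε_t = 0.003 (d − c)/c = 0.003 × (945 − 353.87)/353.87 = 0.00501.
Since ε_t ≥ 0.005, the section is tension-controlled.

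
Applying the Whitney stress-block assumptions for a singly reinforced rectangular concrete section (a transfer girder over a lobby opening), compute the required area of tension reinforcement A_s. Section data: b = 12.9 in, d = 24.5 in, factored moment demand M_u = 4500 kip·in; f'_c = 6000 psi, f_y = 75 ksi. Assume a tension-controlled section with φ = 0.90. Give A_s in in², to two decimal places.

M_n = M_u/φ = 4500/0.90 = 5000 kip·in.
From M_n = 0.85 f'_c a b (d − a/2):
a = d − √(d² − 2M_n/(0.85 f'_c b)) = 24.5 − √(24.5² − 2 × 5000/(0.85 × 6 × 12.9)) = 3.328 in.
A_s = 0.85 f'_c a b / f_y = 0.85 × 6 × 3.328 × 12.9 / 75 = 2.919 in².

A_s ≈ 2.92 in²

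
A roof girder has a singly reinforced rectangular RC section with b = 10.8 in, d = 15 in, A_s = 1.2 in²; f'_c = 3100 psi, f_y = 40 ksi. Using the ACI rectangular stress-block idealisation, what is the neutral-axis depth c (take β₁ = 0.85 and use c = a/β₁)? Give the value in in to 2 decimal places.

T = A_s f_y = 1.2 × 40 = 48 kips.
a = T/(0.85 f'_c b) = 48/(0.85 × 3.1 × 10.8) = 1.6867 in.
With β₁ = 0.85, c = a/β₁ = 1.6867/0.85 = 1.98 in.

c ≈ 1.98 in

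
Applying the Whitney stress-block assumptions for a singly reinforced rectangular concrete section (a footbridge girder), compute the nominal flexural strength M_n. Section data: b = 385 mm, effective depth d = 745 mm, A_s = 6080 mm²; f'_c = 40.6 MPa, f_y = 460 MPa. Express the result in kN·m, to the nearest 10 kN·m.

T = A_s f_y = 6080 × 460 = 2796800 N = 2796.8 kN.
From C = T: a = T/(0.85 f'_c b) = 2796800/(0.85 × 40.6 × 385) = 210.50 mm.
M_n = T(d − a/2) = 2796.8 kN × (745 − 105.25) mm = 1789.25 kN·m.

M_n ≈ 1790 kN·m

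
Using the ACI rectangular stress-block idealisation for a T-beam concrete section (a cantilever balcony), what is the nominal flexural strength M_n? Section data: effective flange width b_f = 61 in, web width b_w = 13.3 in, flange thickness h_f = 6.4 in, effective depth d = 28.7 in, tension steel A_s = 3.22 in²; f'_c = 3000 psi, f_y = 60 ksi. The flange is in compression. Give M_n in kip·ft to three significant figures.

M_n ≈ 452 kip·ft

Tension: T = A_s f_y = 3.22 × 60 = 193.2 kips.
Try a within the flange: a = T/(0.85 f'_c b_f) = 193.2/(0.85 × 3 × 61) = 1.242 in.
Since a = 1.242 ≤ h_f = 6.4 in, the stress block lies entirely in the flange; analyse as a rectangular beam of width b_f.
M_n = T(d − a/2) = 193.2 × (28.7 − 0.621) = 5424.9 kip·in.
M_n = 5424.9/12 = 452.08 kip·ft.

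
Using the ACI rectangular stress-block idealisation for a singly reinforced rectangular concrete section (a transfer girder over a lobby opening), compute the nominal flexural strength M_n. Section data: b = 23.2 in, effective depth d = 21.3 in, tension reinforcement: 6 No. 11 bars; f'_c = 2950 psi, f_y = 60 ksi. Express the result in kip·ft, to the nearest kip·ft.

M_n ≈ 771 kip·ft

A_s = 6 × 1.56 = 9.36 in².
T = A_s f_y = 9.36 × 60 = 561.6 kips.
a = T/(0.85 f'_c b) = 561.6/(0.85 × 2.95 × 23.2) = 9.654 in.
M_n = T(d − a/2) = 561.6 × (21.3 − 4.827) = 9251.2 kip·in = 9251.2/12 = 770.93 kip·ft.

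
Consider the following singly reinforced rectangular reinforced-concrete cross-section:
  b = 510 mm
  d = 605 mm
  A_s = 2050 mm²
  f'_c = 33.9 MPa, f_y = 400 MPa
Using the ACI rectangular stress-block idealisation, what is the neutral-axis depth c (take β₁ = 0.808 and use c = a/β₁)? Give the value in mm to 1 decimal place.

T = A_s f_y = 2050 × 400 = 820000 N = 820 kN.
Setting C = 0.85 f'_c a b equal to T: a = 820000/(0.85 × 33.9 × 510) = 55.799 mm.
With β₁ = 0.808, c = a/β₁ = 55.799/0.808 = 69.1 mm.

c ≈ 69.1 mm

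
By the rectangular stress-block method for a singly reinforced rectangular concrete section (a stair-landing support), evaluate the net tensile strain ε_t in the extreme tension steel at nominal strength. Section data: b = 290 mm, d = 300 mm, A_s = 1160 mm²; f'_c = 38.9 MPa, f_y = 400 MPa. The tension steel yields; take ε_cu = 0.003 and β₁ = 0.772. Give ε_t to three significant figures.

a = A_s f_y/(0.85 f'_c b) = 48.39 mm.
β₁ = 0.772, so c = a/β₁ = 48.39/0.772 = 62.68 mm.
From the linear strain diagram with ε_cu = 0.003: ε_t = 0.003 (d − c)/c = 0.003 × (300 − 62.68)/62.68 = 0.0114.
Since ε_t ≥ 0.005, the section is tension-controlled.

ε_t ≈ 0.0114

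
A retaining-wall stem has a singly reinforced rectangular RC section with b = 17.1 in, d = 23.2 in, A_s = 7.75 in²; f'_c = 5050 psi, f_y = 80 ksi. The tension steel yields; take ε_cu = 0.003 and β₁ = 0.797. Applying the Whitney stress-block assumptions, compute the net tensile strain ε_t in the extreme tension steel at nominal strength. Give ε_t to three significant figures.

ε_t ≈ 0.00357

a = A_s f_y/(0.85 f'_c b) = 8.447 in.
β₁ = 0.797, so c = a/β₁ = 8.447/0.797 = 10.598 in.
From the linear strain diagram with ε_cu = 0.003: ε_t = 0.003 (d − c)/c = 0.003 × (23.2 − 10.598)/10.598 = 0.00357.
ε_t < 0.004 — the section is over-reinforced for flexure under ACI limits.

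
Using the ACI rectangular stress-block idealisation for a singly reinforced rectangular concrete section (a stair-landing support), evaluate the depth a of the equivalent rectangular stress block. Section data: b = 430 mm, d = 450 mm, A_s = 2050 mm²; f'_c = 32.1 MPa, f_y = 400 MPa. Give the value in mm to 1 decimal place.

T = A_s f_y = 2050 × 400 = 820000 N = 820 kN.
Setting C = 0.85 f'_c a b equal to T: a = 820000/(0.85 × 32.1 × 430) = 69.9 mm.

a ≈ 69.9 mm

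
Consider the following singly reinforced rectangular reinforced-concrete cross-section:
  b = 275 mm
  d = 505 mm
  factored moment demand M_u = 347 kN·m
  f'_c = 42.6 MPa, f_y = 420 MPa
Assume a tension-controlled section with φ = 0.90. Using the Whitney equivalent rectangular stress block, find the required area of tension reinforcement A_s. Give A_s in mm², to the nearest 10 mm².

M_n = M_u/φ = 347/0.90 = 385.556 kN·m.
With M_n = 0.85 f'_c a b (d − a/2), solve the quadratic for a:
a = d − √(d² − 2M_n/(0.85 f'_c b)) = 505 − √(505² − 2 × 385.556×10⁶/(0.85 × 42.6 × 275)) = 83.59 mm.
A_s = 0.85 f'_c a b / f_y = 0.85 × 42.6 × 83.59 × 275 / 420 = 1981.8 mm².

A_s ≈ 1980 mm²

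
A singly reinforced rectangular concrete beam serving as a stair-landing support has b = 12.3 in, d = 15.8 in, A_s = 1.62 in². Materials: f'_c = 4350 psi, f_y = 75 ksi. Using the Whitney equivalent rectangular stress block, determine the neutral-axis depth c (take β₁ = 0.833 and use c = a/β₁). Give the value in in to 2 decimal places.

T = A_s f_y = 1.62 × 75 = 121.5 kips.
a = T/(0.85 f'_c b) = 121.5/(0.85 × 4.35 × 12.3) = 2.6715 in.
With β₁ = 0.833, c = a/β₁ = 2.6715/0.833 = 3.21 in.

c ≈ 3.21 in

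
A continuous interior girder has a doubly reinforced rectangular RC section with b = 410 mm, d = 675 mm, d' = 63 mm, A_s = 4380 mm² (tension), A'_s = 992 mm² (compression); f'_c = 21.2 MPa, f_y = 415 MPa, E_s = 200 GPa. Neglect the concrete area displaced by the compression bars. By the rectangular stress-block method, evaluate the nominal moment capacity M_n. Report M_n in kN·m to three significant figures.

M_n ≈ 1070 kN·m

Assume both tension and compression steel yield.
Net tension couple steel: A_s − A'_s = 3388 mm².
a = (A_s − A'_s) f_y / (0.85 f'_c b) = 1406020/(0.85 × 21.2 × 410) = 190.31 mm.
c = a/β₁ = 190.31/0.85 = 223.89 mm; ε'_s = 0.003(c − d')/c = 0.0022 ≥ f_y/E_s = 0.0021, so compression steel does yield.
M_n = (A_s − A'_s) f_y (d − a/2) + A'_s f_y (d − d') = [1406020 × (675 − 95.155) + 411680 × (675 − 63)] × 10⁻⁶ = 815.27 + 251.95 = 1067.22 kN·m.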